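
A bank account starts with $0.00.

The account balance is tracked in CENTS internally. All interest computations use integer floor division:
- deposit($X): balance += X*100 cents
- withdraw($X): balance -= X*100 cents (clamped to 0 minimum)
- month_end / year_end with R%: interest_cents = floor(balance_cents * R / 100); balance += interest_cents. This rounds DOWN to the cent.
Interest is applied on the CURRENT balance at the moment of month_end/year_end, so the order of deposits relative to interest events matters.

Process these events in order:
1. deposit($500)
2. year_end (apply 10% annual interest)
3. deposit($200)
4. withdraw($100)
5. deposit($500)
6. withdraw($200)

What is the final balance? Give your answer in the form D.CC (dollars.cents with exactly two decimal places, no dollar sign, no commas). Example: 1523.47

After 1 (deposit($500)): balance=$500.00 total_interest=$0.00
After 2 (year_end (apply 10% annual interest)): balance=$550.00 total_interest=$50.00
After 3 (deposit($200)): balance=$750.00 total_interest=$50.00
After 4 (withdraw($100)): balance=$650.00 total_interest=$50.00
After 5 (deposit($500)): balance=$1150.00 total_interest=$50.00
After 6 (withdraw($200)): balance=$950.00 total_interest=$50.00

Answer: 950.00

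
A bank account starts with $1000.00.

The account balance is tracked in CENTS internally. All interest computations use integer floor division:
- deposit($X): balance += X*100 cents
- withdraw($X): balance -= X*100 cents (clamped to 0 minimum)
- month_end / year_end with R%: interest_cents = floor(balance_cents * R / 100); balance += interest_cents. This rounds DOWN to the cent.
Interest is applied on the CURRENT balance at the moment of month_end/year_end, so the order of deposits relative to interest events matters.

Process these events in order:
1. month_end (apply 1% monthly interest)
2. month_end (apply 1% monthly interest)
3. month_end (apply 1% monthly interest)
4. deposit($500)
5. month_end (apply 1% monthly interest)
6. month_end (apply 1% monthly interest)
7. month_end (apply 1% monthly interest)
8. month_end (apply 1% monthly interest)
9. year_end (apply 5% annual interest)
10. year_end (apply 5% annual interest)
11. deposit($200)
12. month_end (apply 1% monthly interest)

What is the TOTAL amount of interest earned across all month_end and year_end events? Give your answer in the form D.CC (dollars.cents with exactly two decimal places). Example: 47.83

Answer: 275.19

Derivation:
After 1 (month_end (apply 1% monthly interest)): balance=$1010.00 total_interest=$10.00
After 2 (month_end (apply 1% monthly interest)): balance=$1020.10 total_interest=$20.10
After 3 (month_end (apply 1% monthly interest)): balance=$1030.30 total_interest=$30.30
After 4 (deposit($500)): balance=$1530.30 total_interest=$30.30
After 5 (month_end (apply 1% monthly interest)): balance=$1545.60 total_interest=$45.60
After 6 (month_end (apply 1% monthly interest)): balance=$1561.05 total_interest=$61.05
After 7 (month_end (apply 1% monthly interest)): balance=$1576.66 total_interest=$76.66
After 8 (month_end (apply 1% monthly interest)): balance=$1592.42 total_interest=$92.42
After 9 (year_end (apply 5% annual interest)): balance=$1672.04 total_interest=$172.04
After 10 (year_end (apply 5% annual interest)): balance=$1755.64 total_interest=$255.64
After 11 (deposit($200)): balance=$1955.64 total_interest=$255.64
After 12 (month_end (apply 1% monthly interest)): balance=$1975.19 total_interest=$275.19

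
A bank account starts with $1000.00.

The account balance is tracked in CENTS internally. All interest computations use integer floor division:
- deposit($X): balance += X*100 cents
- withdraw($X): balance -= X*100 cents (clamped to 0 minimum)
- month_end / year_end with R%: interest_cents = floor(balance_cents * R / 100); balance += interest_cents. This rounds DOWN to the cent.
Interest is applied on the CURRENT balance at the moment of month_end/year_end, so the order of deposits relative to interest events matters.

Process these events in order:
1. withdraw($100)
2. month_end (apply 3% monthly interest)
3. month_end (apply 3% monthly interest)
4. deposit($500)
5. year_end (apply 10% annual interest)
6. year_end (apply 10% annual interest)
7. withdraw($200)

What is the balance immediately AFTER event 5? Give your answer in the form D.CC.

Answer: 1600.29

Derivation:
After 1 (withdraw($100)): balance=$900.00 total_interest=$0.00
After 2 (month_end (apply 3% monthly interest)): balance=$927.00 total_interest=$27.00
After 3 (month_end (apply 3% monthly interest)): balance=$954.81 total_interest=$54.81
After 4 (deposit($500)): balance=$1454.81 total_interest=$54.81
After 5 (year_end (apply 10% annual interest)): balance=$1600.29 total_interest=$200.29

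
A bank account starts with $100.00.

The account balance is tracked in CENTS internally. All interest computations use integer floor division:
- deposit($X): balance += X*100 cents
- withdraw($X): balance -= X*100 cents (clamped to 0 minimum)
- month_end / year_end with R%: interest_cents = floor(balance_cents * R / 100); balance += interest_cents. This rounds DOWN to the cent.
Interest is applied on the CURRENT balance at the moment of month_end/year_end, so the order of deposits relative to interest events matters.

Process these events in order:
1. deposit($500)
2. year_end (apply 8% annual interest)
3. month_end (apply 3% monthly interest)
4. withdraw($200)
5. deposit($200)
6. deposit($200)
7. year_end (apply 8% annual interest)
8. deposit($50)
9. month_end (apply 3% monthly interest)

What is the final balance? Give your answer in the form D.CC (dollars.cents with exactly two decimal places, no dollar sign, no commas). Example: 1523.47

After 1 (deposit($500)): balance=$600.00 total_interest=$0.00
After 2 (year_end (apply 8% annual interest)): balance=$648.00 total_interest=$48.00
After 3 (month_end (apply 3% monthly interest)): balance=$667.44 total_interest=$67.44
After 4 (withdraw($200)): balance=$467.44 total_interest=$67.44
After 5 (deposit($200)): balance=$667.44 total_interest=$67.44
After 6 (deposit($200)): balance=$867.44 total_interest=$67.44
After 7 (year_end (apply 8% annual interest)): balance=$936.83 total_interest=$136.83
After 8 (deposit($50)): balance=$986.83 total_interest=$136.83
After 9 (month_end (apply 3% monthly interest)): balance=$1016.43 total_interest=$166.43

Answer: 1016.43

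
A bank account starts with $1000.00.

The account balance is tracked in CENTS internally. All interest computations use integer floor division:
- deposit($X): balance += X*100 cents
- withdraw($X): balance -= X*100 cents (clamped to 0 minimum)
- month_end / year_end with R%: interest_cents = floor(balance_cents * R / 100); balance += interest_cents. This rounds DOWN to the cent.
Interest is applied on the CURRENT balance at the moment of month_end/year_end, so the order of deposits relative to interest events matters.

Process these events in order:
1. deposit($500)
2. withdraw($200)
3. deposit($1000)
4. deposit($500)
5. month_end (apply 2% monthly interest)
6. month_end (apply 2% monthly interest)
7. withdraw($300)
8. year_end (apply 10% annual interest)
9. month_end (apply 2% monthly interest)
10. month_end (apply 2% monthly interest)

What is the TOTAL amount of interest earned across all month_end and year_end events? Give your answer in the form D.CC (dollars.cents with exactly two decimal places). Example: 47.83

After 1 (deposit($500)): balance=$1500.00 total_interest=$0.00
After 2 (withdraw($200)): balance=$1300.00 total_interest=$0.00
After 3 (deposit($1000)): balance=$2300.00 total_interest=$0.00
After 4 (deposit($500)): balance=$2800.00 total_interest=$0.00
After 5 (month_end (apply 2% monthly interest)): balance=$2856.00 total_interest=$56.00
After 6 (month_end (apply 2% monthly interest)): balance=$2913.12 total_interest=$113.12
After 7 (withdraw($300)): balance=$2613.12 total_interest=$113.12
After 8 (year_end (apply 10% annual interest)): balance=$2874.43 total_interest=$374.43
After 9 (month_end (apply 2% monthly interest)): balance=$2931.91 total_interest=$431.91
After 10 (month_end (apply 2% monthly interest)): balance=$2990.54 total_interest=$490.54

Answer: 490.54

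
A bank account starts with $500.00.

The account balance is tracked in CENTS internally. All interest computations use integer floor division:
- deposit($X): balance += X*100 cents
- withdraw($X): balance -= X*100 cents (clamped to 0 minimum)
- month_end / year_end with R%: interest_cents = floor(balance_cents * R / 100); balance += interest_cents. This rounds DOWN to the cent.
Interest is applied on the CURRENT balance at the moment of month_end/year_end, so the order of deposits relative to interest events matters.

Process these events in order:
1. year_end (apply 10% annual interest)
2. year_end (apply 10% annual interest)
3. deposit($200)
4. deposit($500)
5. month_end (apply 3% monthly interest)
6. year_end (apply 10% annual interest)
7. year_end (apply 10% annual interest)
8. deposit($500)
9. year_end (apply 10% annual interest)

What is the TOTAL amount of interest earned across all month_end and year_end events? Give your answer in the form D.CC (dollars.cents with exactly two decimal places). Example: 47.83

Answer: 639.05

Derivation:
After 1 (year_end (apply 10% annual interest)): balance=$550.00 total_interest=$50.00
After 2 (year_end (apply 10% annual interest)): balance=$605.00 total_interest=$105.00
After 3 (deposit($200)): balance=$805.00 total_interest=$105.00
After 4 (deposit($500)): balance=$1305.00 total_interest=$105.00
After 5 (month_end (apply 3% monthly interest)): balance=$1344.15 total_interest=$144.15
After 6 (year_end (apply 10% annual interest)): balance=$1478.56 total_interest=$278.56
After 7 (year_end (apply 10% annual interest)): balance=$1626.41 total_interest=$426.41
After 8 (deposit($500)): balance=$2126.41 total_interest=$426.41
After 9 (year_end (apply 10% annual interest)): balance=$2339.05 total_interest=$639.05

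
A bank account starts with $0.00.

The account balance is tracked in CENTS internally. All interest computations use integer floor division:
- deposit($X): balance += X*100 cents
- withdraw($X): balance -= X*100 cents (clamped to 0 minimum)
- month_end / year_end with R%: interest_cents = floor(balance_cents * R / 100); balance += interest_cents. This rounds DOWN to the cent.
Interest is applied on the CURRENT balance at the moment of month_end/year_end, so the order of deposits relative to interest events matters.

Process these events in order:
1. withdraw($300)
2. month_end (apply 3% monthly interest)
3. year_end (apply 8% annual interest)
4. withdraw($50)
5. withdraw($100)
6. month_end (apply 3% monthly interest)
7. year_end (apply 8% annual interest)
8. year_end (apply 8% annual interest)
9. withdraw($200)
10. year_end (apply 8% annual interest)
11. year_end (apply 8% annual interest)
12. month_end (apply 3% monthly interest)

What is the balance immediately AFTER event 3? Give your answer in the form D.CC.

After 1 (withdraw($300)): balance=$0.00 total_interest=$0.00
After 2 (month_end (apply 3% monthly interest)): balance=$0.00 total_interest=$0.00
After 3 (year_end (apply 8% annual interest)): balance=$0.00 total_interest=$0.00

Answer: 0.00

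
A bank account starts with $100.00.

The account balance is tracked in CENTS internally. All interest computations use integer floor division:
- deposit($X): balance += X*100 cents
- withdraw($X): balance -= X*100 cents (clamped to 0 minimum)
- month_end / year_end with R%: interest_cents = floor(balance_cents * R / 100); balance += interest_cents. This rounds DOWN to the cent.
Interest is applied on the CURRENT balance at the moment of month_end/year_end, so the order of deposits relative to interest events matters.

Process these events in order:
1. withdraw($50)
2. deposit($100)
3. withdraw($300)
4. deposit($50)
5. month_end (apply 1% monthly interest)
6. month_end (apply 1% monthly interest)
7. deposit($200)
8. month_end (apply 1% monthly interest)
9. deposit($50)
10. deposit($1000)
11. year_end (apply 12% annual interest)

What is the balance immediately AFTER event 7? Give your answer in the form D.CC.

Answer: 251.00

Derivation:
After 1 (withdraw($50)): balance=$50.00 total_interest=$0.00
After 2 (deposit($100)): balance=$150.00 total_interest=$0.00
After 3 (withdraw($300)): balance=$0.00 total_interest=$0.00
After 4 (deposit($50)): balance=$50.00 total_interest=$0.00
After 5 (month_end (apply 1% monthly interest)): balance=$50.50 total_interest=$0.50
After 6 (month_end (apply 1% monthly interest)): balance=$51.00 total_interest=$1.00
After 7 (deposit($200)): balance=$251.00 total_interest=$1.00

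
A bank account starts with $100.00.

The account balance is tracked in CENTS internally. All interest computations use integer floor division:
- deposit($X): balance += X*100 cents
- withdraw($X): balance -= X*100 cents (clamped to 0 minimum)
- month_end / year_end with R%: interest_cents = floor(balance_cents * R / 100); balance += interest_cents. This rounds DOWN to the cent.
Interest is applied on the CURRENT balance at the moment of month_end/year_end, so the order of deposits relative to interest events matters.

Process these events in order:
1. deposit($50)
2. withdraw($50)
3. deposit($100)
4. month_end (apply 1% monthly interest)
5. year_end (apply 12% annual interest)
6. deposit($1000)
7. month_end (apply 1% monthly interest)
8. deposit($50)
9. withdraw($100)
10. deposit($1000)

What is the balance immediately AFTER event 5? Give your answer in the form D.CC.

After 1 (deposit($50)): balance=$150.00 total_interest=$0.00
After 2 (withdraw($50)): balance=$100.00 total_interest=$0.00
After 3 (deposit($100)): balance=$200.00 total_interest=$0.00
After 4 (month_end (apply 1% monthly interest)): balance=$202.00 total_interest=$2.00
After 5 (year_end (apply 12% annual interest)): balance=$226.24 total_interest=$26.24

Answer: 226.24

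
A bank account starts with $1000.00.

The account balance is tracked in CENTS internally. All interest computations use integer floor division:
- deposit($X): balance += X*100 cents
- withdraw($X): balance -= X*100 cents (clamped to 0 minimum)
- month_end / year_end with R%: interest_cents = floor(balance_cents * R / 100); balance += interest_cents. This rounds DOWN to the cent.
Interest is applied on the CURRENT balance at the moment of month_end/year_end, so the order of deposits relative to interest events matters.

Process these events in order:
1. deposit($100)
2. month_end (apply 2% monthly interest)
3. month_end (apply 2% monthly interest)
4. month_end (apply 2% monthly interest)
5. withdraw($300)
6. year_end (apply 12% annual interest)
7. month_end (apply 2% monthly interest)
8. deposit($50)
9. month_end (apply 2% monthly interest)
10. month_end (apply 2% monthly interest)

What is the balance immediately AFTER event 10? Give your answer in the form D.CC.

After 1 (deposit($100)): balance=$1100.00 total_interest=$0.00
After 2 (month_end (apply 2% monthly interest)): balance=$1122.00 total_interest=$22.00
After 3 (month_end (apply 2% monthly interest)): balance=$1144.44 total_interest=$44.44
After 4 (month_end (apply 2% monthly interest)): balance=$1167.32 total_interest=$67.32
After 5 (withdraw($300)): balance=$867.32 total_interest=$67.32
After 6 (year_end (apply 12% annual interest)): balance=$971.39 total_interest=$171.39
After 7 (month_end (apply 2% monthly interest)): balance=$990.81 total_interest=$190.81
After 8 (deposit($50)): balance=$1040.81 total_interest=$190.81
After 9 (month_end (apply 2% monthly interest)): balance=$1061.62 total_interest=$211.62
After 10 (month_end (apply 2% monthly interest)): balance=$1082.85 total_interest=$232.85

Answer: 1082.85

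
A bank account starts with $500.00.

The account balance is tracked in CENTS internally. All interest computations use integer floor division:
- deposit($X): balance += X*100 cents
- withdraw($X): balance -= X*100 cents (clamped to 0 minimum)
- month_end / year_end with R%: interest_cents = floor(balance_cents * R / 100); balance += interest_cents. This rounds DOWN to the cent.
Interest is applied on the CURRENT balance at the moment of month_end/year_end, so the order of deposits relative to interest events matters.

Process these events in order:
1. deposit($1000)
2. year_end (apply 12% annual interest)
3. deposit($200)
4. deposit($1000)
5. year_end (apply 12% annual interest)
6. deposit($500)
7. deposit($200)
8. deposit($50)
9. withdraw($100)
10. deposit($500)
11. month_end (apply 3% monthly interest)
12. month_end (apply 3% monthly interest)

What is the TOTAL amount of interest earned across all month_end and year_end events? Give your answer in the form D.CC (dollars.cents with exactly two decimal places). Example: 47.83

Answer: 792.06

Derivation:
After 1 (deposit($1000)): balance=$1500.00 total_interest=$0.00
After 2 (year_end (apply 12% annual interest)): balance=$1680.00 total_interest=$180.00
After 3 (deposit($200)): balance=$1880.00 total_interest=$180.00
After 4 (deposit($1000)): balance=$2880.00 total_interest=$180.00
After 5 (year_end (apply 12% annual interest)): balance=$3225.60 total_interest=$525.60
After 6 (deposit($500)): balance=$3725.60 total_interest=$525.60
After 7 (deposit($200)): balance=$3925.60 total_interest=$525.60
After 8 (deposit($50)): balance=$3975.60 total_interest=$525.60
After 9 (withdraw($100)): balance=$3875.60 total_interest=$525.60
After 10 (deposit($500)): balance=$4375.60 total_interest=$525.60
After 11 (month_end (apply 3% monthly interest)): balance=$4506.86 total_interest=$656.86
After 12 (month_end (apply 3% monthly interest)): balance=$4642.06 total_interest=$792.06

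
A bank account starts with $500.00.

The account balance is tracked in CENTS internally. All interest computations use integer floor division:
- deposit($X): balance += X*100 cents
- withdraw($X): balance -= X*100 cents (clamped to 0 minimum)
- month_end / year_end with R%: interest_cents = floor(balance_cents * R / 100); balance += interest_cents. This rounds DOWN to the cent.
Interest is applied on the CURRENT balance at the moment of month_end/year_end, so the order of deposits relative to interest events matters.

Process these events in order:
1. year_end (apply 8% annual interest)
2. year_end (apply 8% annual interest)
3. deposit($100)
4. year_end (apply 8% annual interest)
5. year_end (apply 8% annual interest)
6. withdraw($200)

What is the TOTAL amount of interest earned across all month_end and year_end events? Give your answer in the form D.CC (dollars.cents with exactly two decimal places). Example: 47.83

After 1 (year_end (apply 8% annual interest)): balance=$540.00 total_interest=$40.00
After 2 (year_end (apply 8% annual interest)): balance=$583.20 total_interest=$83.20
After 3 (deposit($100)): balance=$683.20 total_interest=$83.20
After 4 (year_end (apply 8% annual interest)): balance=$737.85 total_interest=$137.85
After 5 (year_end (apply 8% annual interest)): balance=$796.87 total_interest=$196.87
After 6 (withdraw($200)): balance=$596.87 total_interest=$196.87

Answer: 196.87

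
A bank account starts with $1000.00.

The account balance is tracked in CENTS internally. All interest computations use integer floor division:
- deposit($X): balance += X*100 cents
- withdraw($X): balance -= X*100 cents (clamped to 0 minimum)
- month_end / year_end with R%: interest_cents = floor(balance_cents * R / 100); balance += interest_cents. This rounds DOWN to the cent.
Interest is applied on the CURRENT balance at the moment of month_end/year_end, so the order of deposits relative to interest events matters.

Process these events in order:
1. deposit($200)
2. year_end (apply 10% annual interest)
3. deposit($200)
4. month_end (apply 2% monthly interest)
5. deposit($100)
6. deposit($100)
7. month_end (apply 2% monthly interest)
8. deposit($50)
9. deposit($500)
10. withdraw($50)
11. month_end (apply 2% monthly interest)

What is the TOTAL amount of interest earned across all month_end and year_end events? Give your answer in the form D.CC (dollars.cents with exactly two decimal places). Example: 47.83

After 1 (deposit($200)): balance=$1200.00 total_interest=$0.00
After 2 (year_end (apply 10% annual interest)): balance=$1320.00 total_interest=$120.00
After 3 (deposit($200)): balance=$1520.00 total_interest=$120.00
After 4 (month_end (apply 2% monthly interest)): balance=$1550.40 total_interest=$150.40
After 5 (deposit($100)): balance=$1650.40 total_interest=$150.40
After 6 (deposit($100)): balance=$1750.40 total_interest=$150.40
After 7 (month_end (apply 2% monthly interest)): balance=$1785.40 total_interest=$185.40
After 8 (deposit($50)): balance=$1835.40 total_interest=$185.40
After 9 (deposit($500)): balance=$2335.40 total_interest=$185.40
After 10 (withdraw($50)): balance=$2285.40 total_interest=$185.40
After 11 (month_end (apply 2% monthly interest)): balance=$2331.10 total_interest=$231.10

Answer: 231.10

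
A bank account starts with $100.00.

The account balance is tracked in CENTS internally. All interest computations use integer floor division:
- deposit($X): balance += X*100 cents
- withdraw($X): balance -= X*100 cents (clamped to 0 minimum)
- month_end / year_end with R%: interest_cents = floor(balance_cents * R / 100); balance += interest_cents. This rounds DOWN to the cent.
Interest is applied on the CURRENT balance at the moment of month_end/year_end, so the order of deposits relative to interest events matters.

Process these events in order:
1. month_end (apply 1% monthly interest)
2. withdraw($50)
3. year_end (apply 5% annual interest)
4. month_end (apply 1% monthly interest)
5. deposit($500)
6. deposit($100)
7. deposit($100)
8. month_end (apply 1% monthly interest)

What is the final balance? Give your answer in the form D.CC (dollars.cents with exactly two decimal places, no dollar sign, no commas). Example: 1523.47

After 1 (month_end (apply 1% monthly interest)): balance=$101.00 total_interest=$1.00
After 2 (withdraw($50)): balance=$51.00 total_interest=$1.00
After 3 (year_end (apply 5% annual interest)): balance=$53.55 total_interest=$3.55
After 4 (month_end (apply 1% monthly interest)): balance=$54.08 total_interest=$4.08
After 5 (deposit($500)): balance=$554.08 total_interest=$4.08
After 6 (deposit($100)): balance=$654.08 total_interest=$4.08
After 7 (deposit($100)): balance=$754.08 total_interest=$4.08
After 8 (month_end (apply 1% monthly interest)): balance=$761.62 total_interest=$11.62

Answer: 761.62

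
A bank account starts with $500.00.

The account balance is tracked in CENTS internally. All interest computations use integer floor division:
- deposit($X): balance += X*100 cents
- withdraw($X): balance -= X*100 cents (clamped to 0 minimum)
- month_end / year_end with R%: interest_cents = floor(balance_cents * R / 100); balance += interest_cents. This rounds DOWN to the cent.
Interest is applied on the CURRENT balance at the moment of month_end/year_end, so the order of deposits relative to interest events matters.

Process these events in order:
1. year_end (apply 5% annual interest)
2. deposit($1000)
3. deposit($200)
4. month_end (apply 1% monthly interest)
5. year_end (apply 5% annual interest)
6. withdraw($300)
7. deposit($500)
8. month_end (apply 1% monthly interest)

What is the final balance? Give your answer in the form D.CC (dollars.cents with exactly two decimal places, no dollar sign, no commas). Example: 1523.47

Answer: 2049.65

Derivation:
After 1 (year_end (apply 5% annual interest)): balance=$525.00 total_interest=$25.00
After 2 (deposit($1000)): balance=$1525.00 total_interest=$25.00
After 3 (deposit($200)): balance=$1725.00 total_interest=$25.00
After 4 (month_end (apply 1% monthly interest)): balance=$1742.25 total_interest=$42.25
After 5 (year_end (apply 5% annual interest)): balance=$1829.36 total_interest=$129.36
After 6 (withdraw($300)): balance=$1529.36 total_interest=$129.36
After 7 (deposit($500)): balance=$2029.36 total_interest=$129.36
After 8 (month_end (apply 1% monthly interest)): balance=$2049.65 total_interest=$149.65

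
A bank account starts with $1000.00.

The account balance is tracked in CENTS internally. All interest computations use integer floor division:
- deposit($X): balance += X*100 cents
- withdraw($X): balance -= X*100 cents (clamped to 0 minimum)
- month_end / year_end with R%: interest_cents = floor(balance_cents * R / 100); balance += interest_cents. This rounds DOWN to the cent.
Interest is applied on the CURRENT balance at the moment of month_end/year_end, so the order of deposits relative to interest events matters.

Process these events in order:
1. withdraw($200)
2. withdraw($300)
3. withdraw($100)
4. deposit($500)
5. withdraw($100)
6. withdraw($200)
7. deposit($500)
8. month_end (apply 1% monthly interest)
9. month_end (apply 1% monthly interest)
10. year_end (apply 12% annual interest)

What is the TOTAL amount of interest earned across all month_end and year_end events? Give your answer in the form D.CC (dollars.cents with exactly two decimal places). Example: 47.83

Answer: 156.76

Derivation:
After 1 (withdraw($200)): balance=$800.00 total_interest=$0.00
After 2 (withdraw($300)): balance=$500.00 total_interest=$0.00
After 3 (withdraw($100)): balance=$400.00 total_interest=$0.00
After 4 (deposit($500)): balance=$900.00 total_interest=$0.00
After 5 (withdraw($100)): balance=$800.00 total_interest=$0.00
After 6 (withdraw($200)): balance=$600.00 total_interest=$0.00
After 7 (deposit($500)): balance=$1100.00 total_interest=$0.00
After 8 (month_end (apply 1% monthly interest)): balance=$1111.00 total_interest=$11.00
After 9 (month_end (apply 1% monthly interest)): balance=$1122.11 total_interest=$22.11
After 10 (year_end (apply 12% annual interest)): balance=$1256.76 total_interest=$156.76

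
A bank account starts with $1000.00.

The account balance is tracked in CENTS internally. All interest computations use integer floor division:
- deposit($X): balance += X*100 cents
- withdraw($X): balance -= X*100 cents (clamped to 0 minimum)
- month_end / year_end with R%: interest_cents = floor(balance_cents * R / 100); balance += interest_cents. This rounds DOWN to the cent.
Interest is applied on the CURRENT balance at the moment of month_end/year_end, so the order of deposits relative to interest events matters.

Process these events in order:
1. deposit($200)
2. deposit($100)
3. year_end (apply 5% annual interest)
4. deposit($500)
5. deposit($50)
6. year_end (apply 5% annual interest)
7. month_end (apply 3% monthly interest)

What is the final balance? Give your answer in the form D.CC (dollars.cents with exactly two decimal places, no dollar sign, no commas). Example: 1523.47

Answer: 2071.07

Derivation:
After 1 (deposit($200)): balance=$1200.00 total_interest=$0.00
After 2 (deposit($100)): balance=$1300.00 total_interest=$0.00
After 3 (year_end (apply 5% annual interest)): balance=$1365.00 total_interest=$65.00
After 4 (deposit($500)): balance=$1865.00 total_interest=$65.00
After 5 (deposit($50)): balance=$1915.00 total_interest=$65.00
After 6 (year_end (apply 5% annual interest)): balance=$2010.75 total_interest=$160.75
After 7 (month_end (apply 3% monthly interest)): balance=$2071.07 total_interest=$221.07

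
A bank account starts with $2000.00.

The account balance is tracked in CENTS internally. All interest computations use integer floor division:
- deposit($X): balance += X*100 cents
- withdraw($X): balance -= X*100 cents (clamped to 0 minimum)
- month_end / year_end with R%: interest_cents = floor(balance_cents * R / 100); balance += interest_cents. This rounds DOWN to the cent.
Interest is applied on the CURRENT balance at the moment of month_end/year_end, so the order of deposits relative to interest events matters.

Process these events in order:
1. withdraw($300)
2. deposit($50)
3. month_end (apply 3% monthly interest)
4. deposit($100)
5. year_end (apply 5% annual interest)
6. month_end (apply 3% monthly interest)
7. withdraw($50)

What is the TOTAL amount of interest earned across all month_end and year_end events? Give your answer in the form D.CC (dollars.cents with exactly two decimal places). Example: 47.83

Answer: 207.54

Derivation:
After 1 (withdraw($300)): balance=$1700.00 total_interest=$0.00
After 2 (deposit($50)): balance=$1750.00 total_interest=$0.00
After 3 (month_end (apply 3% monthly interest)): balance=$1802.50 total_interest=$52.50
After 4 (deposit($100)): balance=$1902.50 total_interest=$52.50
After 5 (year_end (apply 5% annual interest)): balance=$1997.62 total_interest=$147.62
After 6 (month_end (apply 3% monthly interest)): balance=$2057.54 total_interest=$207.54
After 7 (withdraw($50)): balance=$2007.54 total_interest=$207.54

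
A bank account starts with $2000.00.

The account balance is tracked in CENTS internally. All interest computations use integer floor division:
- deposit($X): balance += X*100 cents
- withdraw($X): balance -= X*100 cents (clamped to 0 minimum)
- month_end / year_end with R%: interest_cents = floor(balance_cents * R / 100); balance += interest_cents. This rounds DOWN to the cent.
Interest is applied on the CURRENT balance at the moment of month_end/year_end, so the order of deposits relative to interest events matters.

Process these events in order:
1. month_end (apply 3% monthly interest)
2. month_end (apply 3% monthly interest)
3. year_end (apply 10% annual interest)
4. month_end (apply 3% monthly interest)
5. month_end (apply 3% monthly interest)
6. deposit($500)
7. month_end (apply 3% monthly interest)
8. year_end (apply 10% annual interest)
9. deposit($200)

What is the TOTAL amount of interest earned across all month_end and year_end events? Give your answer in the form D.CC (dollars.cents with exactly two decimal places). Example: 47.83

After 1 (month_end (apply 3% monthly interest)): balance=$2060.00 total_interest=$60.00
After 2 (month_end (apply 3% monthly interest)): balance=$2121.80 total_interest=$121.80
After 3 (year_end (apply 10% annual interest)): balance=$2333.98 total_interest=$333.98
After 4 (month_end (apply 3% monthly interest)): balance=$2403.99 total_interest=$403.99
After 5 (month_end (apply 3% monthly interest)): balance=$2476.10 total_interest=$476.10
After 6 (deposit($500)): balance=$2976.10 total_interest=$476.10
After 7 (month_end (apply 3% monthly interest)): balance=$3065.38 total_interest=$565.38
After 8 (year_end (apply 10% annual interest)): balance=$3371.91 total_interest=$871.91
After 9 (deposit($200)): balance=$3571.91 total_interest=$871.91

Answer: 871.91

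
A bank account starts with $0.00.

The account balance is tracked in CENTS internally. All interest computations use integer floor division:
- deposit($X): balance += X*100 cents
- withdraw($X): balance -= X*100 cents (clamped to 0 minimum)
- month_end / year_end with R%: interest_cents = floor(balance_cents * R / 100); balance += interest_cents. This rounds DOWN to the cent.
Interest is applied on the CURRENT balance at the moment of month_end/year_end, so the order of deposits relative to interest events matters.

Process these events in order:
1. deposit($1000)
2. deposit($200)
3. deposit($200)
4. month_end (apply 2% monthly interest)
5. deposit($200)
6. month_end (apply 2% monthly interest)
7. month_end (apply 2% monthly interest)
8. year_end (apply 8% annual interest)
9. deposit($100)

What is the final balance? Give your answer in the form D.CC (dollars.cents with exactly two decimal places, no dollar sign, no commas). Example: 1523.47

Answer: 1929.27

Derivation:
After 1 (deposit($1000)): balance=$1000.00 total_interest=$0.00
After 2 (deposit($200)): balance=$1200.00 total_interest=$0.00
After 3 (deposit($200)): balance=$1400.00 total_interest=$0.00
After 4 (month_end (apply 2% monthly interest)): balance=$1428.00 total_interest=$28.00
After 5 (deposit($200)): balance=$1628.00 total_interest=$28.00
After 6 (month_end (apply 2% monthly interest)): balance=$1660.56 total_interest=$60.56
After 7 (month_end (apply 2% monthly interest)): balance=$1693.77 total_interest=$93.77
After 8 (year_end (apply 8% annual interest)): balance=$1829.27 total_interest=$229.27
After 9 (deposit($100)): balance=$1929.27 total_interest=$229.27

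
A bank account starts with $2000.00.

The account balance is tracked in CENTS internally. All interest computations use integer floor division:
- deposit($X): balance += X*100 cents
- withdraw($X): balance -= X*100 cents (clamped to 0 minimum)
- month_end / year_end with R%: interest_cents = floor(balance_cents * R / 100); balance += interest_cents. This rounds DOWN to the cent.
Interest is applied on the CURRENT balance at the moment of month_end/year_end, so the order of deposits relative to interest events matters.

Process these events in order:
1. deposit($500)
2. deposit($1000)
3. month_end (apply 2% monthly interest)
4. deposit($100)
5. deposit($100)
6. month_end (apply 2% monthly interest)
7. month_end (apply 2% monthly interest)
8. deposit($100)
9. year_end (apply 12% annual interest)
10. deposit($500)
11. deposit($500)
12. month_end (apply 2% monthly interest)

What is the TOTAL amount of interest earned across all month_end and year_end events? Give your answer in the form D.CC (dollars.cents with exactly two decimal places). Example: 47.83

After 1 (deposit($500)): balance=$2500.00 total_interest=$0.00
After 2 (deposit($1000)): balance=$3500.00 total_interest=$0.00
After 3 (month_end (apply 2% monthly interest)): balance=$3570.00 total_interest=$70.00
After 4 (deposit($100)): balance=$3670.00 total_interest=$70.00
After 5 (deposit($100)): balance=$3770.00 total_interest=$70.00
After 6 (month_end (apply 2% monthly interest)): balance=$3845.40 total_interest=$145.40
After 7 (month_end (apply 2% monthly interest)): balance=$3922.30 total_interest=$222.30
After 8 (deposit($100)): balance=$4022.30 total_interest=$222.30
After 9 (year_end (apply 12% annual interest)): balance=$4504.97 total_interest=$704.97
After 10 (deposit($500)): balance=$5004.97 total_interest=$704.97
After 11 (deposit($500)): balance=$5504.97 total_interest=$704.97
After 12 (month_end (apply 2% monthly interest)): balance=$5615.06 total_interest=$815.06

Answer: 815.06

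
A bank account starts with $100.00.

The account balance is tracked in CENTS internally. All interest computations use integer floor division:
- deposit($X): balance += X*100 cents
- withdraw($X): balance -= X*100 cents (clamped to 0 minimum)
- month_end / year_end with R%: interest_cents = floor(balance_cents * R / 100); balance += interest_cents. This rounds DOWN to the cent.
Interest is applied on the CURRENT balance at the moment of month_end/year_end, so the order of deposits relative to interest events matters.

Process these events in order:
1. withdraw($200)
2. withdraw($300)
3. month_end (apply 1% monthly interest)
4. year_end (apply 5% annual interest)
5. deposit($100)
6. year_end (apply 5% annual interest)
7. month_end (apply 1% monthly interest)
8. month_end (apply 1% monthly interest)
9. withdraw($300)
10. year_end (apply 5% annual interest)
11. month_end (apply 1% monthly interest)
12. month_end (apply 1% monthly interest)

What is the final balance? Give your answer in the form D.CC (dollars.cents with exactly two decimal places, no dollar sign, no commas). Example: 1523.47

After 1 (withdraw($200)): balance=$0.00 total_interest=$0.00
After 2 (withdraw($300)): balance=$0.00 total_interest=$0.00
After 3 (month_end (apply 1% monthly interest)): balance=$0.00 total_interest=$0.00
After 4 (year_end (apply 5% annual interest)): balance=$0.00 total_interest=$0.00
After 5 (deposit($100)): balance=$100.00 total_interest=$0.00
After 6 (year_end (apply 5% annual interest)): balance=$105.00 total_interest=$5.00
After 7 (month_end (apply 1% monthly interest)): balance=$106.05 total_interest=$6.05
After 8 (month_end (apply 1% monthly interest)): balance=$107.11 total_interest=$7.11
After 9 (withdraw($300)): balance=$0.00 total_interest=$7.11
After 10 (year_end (apply 5% annual interest)): balance=$0.00 total_interest=$7.11
After 11 (month_end (apply 1% monthly interest)): balance=$0.00 total_interest=$7.11
After 12 (month_end (apply 1% monthly interest)): balance=$0.00 total_interest=$7.11

Answer: 0.00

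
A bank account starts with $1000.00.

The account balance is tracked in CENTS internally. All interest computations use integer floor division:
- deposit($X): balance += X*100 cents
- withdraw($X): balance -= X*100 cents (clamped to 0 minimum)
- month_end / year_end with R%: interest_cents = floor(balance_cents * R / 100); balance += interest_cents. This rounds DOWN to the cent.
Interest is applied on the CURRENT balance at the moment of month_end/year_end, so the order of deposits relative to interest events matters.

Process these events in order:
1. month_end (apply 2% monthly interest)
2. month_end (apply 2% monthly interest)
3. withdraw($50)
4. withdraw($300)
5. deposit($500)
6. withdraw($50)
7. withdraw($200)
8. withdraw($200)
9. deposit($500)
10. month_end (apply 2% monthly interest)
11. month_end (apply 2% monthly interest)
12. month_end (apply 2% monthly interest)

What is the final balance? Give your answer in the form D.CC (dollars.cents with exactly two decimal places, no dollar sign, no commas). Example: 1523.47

After 1 (month_end (apply 2% monthly interest)): balance=$1020.00 total_interest=$20.00
After 2 (month_end (apply 2% monthly interest)): balance=$1040.40 total_interest=$40.40
After 3 (withdraw($50)): balance=$990.40 total_interest=$40.40
After 4 (withdraw($300)): balance=$690.40 total_interest=$40.40
After 5 (deposit($500)): balance=$1190.40 total_interest=$40.40
After 6 (withdraw($50)): balance=$1140.40 total_interest=$40.40
After 7 (withdraw($200)): balance=$940.40 total_interest=$40.40
After 8 (withdraw($200)): balance=$740.40 total_interest=$40.40
After 9 (deposit($500)): balance=$1240.40 total_interest=$40.40
After 10 (month_end (apply 2% monthly interest)): balance=$1265.20 total_interest=$65.20
After 11 (month_end (apply 2% monthly interest)): balance=$1290.50 total_interest=$90.50
After 12 (month_end (apply 2% monthly interest)): balance=$1316.31 total_interest=$116.31

Answer: 1316.31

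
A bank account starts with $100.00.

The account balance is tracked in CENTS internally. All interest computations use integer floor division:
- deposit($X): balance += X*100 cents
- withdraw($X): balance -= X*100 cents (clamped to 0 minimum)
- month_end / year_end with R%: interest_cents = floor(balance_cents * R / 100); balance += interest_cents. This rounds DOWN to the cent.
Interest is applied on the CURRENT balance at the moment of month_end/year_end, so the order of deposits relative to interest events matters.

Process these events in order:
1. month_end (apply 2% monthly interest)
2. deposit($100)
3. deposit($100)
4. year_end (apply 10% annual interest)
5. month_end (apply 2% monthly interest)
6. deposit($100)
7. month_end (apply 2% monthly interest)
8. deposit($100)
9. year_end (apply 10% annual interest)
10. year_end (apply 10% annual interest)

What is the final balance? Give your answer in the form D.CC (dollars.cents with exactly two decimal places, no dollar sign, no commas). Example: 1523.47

After 1 (month_end (apply 2% monthly interest)): balance=$102.00 total_interest=$2.00
After 2 (deposit($100)): balance=$202.00 total_interest=$2.00
After 3 (deposit($100)): balance=$302.00 total_interest=$2.00
After 4 (year_end (apply 10% annual interest)): balance=$332.20 total_interest=$32.20
After 5 (month_end (apply 2% monthly interest)): balance=$338.84 total_interest=$38.84
After 6 (deposit($100)): balance=$438.84 total_interest=$38.84
After 7 (month_end (apply 2% monthly interest)): balance=$447.61 total_interest=$47.61
After 8 (deposit($100)): balance=$547.61 total_interest=$47.61
After 9 (year_end (apply 10% annual interest)): balance=$602.37 total_interest=$102.37
After 10 (year_end (apply 10% annual interest)): balance=$662.60 total_interest=$162.60

Answer: 662.60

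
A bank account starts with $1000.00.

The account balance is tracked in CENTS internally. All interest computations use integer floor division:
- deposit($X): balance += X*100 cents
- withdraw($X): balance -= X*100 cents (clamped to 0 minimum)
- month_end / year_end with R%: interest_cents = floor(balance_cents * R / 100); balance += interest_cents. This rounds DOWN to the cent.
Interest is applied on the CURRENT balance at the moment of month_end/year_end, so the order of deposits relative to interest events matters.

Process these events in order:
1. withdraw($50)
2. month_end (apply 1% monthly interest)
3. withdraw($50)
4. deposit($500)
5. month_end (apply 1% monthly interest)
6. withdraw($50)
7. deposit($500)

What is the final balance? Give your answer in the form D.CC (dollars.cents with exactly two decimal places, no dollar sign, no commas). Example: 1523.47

After 1 (withdraw($50)): balance=$950.00 total_interest=$0.00
After 2 (month_end (apply 1% monthly interest)): balance=$959.50 total_interest=$9.50
After 3 (withdraw($50)): balance=$909.50 total_interest=$9.50
After 4 (deposit($500)): balance=$1409.50 total_interest=$9.50
After 5 (month_end (apply 1% monthly interest)): balance=$1423.59 total_interest=$23.59
After 6 (withdraw($50)): balance=$1373.59 total_interest=$23.59
After 7 (deposit($500)): balance=$1873.59 total_interest=$23.59

Answer: 1873.59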